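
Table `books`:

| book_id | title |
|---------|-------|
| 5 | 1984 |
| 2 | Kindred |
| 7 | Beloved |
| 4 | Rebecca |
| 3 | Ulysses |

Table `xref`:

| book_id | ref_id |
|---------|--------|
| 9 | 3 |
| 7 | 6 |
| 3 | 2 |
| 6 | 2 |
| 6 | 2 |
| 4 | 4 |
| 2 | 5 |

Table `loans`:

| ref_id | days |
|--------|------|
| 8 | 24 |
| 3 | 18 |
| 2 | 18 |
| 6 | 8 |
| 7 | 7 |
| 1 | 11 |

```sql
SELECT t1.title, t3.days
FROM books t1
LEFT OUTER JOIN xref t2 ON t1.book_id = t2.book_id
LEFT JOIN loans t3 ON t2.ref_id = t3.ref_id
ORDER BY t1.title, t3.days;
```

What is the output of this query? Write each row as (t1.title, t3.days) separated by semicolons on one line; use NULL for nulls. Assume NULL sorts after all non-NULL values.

Step 1 — t1 LEFT JOIN t2 on book_id → 5 row(s).
Then LEFT JOIN `loans t3` on ref_id: each of those 5 rows is kept; rows whose t2.ref_id has no match in t3 get NULL for t3's columns.

(1984, NULL); (Beloved, 8); (Kindred, NULL); (Rebecca, NULL); (Ulysses, 18)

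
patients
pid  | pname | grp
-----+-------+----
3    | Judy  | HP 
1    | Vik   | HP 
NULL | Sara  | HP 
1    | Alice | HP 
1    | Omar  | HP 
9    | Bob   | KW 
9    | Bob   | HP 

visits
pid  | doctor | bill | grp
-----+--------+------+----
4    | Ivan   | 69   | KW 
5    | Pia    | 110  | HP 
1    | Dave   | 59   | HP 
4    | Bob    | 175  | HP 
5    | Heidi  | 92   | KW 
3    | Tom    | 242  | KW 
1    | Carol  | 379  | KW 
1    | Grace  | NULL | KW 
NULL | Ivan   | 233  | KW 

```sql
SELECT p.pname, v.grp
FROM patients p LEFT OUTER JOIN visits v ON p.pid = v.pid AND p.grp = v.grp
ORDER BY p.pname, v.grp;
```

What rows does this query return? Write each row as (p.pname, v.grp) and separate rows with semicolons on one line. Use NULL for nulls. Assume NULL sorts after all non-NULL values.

LEFT JOIN keeps every row from `patients`; unmatched rows get NULL for `visits`'s columns.
Matching on p.pid = v.pid AND p.grp = v.grp. A NULL in a compared column never satisfies the condition.
- p[0] pid=3, grp=HP → no match; kept with NULLs on the v side.
- p[1] pid=1, grp=HP → 1 match(es) in v → 1 row(s).
- p[2] pid=NULL, grp=HP → no match; kept with NULLs on the v side.
- p[3] pid=1, grp=HP → 1 match(es) in v → 1 row(s).
- p[4] pid=1, grp=HP → 1 match(es) in v → 1 row(s).
- p[5] pid=9, grp=KW → no match; kept with NULLs on the v side.
- p[6] pid=9, grp=HP → no match; kept with NULLs on the v side.
After projecting and ordering:
p.pname | v.grp
Alice | HP
Bob | NULL
Bob | NULL
Judy | NULL
Omar | HP
Sara | NULL
Vik | HP

(Alice, HP); (Bob, NULL); (Bob, NULL); (Judy, NULL); (Omar, HP); (Sara, NULL); (Vik, HP)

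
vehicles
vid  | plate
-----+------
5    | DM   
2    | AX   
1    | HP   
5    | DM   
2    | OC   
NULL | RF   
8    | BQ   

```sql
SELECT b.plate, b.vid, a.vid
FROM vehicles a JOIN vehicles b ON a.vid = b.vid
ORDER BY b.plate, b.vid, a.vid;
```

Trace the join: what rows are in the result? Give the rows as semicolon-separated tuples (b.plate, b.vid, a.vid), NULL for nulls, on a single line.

(AX, 2, 2); (AX, 2, 2); (BQ, 8, 8); (DM, 5, 5); (DM, 5, 5); (DM, 5, 5); (DM, 5, 5); (HP, 1, 1); (OC, 2, 2); (OC, 2, 2)

INNER JOIN keeps only pairs where the ON condition holds.
Matching on a.vid = b.vid. A NULL in a compared column never satisfies the condition.
- vid=5: 2 matching b row(s), so 2 row(s) emitted.
- vid=2: 2 matching b row(s), so 2 row(s) emitted.
- vid=1: 1 matching b row(s), so 1 row(s) emitted.
- vid=5: 2 matching b row(s), so 2 row(s) emitted.
- vid=2: 2 matching b row(s), so 2 row(s) emitted.
- vid=NULL: no matching b row, dropped.
- vid=8: 1 matching b row(s), so 1 row(s) emitted.
After projecting and ordering:
b.plate | b.vid | a.vid
AX | 2 | 2
AX | 2 | 2
BQ | 8 | 8
DM | 5 | 5
DM | 5 | 5
DM | 5 | 5
DM | 5 | 5
HP | 1 | 1
OC | 2 | 2
OC | 2 | 2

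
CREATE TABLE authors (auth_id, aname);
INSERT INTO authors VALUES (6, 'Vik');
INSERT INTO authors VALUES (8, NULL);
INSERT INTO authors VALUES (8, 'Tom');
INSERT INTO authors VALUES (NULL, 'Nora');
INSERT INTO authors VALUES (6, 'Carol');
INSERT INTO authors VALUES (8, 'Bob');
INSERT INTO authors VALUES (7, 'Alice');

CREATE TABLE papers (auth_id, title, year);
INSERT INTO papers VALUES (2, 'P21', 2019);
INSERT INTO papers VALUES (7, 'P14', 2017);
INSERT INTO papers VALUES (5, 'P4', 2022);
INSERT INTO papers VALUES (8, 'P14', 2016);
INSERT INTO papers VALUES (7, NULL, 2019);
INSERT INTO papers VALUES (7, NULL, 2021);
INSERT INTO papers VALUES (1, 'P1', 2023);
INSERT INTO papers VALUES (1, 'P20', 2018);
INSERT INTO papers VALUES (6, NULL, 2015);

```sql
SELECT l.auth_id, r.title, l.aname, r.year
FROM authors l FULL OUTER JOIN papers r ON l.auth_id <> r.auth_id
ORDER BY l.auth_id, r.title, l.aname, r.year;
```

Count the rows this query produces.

47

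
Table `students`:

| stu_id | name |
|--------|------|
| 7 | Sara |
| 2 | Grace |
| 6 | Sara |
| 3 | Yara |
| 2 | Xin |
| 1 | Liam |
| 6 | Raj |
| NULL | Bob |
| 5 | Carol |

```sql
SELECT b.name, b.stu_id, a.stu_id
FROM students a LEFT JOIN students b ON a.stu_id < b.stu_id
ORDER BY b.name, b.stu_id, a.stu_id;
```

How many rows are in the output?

28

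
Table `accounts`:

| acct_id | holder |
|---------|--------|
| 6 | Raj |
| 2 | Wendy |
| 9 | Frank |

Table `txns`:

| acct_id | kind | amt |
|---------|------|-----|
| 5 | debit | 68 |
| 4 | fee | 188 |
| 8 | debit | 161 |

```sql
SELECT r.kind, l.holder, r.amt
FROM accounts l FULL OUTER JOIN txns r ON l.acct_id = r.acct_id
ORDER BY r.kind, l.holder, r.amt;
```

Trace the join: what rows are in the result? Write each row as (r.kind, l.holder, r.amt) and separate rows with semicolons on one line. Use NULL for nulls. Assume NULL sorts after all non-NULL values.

FULL OUTER JOIN keeps every row from both sides; unmatched rows get NULL for the other side's columns.
Matching on l.acct_id = r.acct_id.
- l (acct_id=6) has no partner → padded with NULL.
- l (acct_id=2) has no partner → padded with NULL.
- l (acct_id=9) has no partner → padded with NULL.
- 3 row(s) from r found no l partner → padded with NULL.
After projecting and ordering:
r.kind | l.holder | r.amt
debit | NULL | 68
debit | NULL | 161
fee | NULL | 188
NULL | Frank | NULL
NULL | Raj | NULL
NULL | Wendy | NULL

(debit, NULL, 68); (debit, NULL, 161); (fee, NULL, 188); (NULL, Frank, NULL); (NULL, Raj, NULL); (NULL, Wendy, NULL)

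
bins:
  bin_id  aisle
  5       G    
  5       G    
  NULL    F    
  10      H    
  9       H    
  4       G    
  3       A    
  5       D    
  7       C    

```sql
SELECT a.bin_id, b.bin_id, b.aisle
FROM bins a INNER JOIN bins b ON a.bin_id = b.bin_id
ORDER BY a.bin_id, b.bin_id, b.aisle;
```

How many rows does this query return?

14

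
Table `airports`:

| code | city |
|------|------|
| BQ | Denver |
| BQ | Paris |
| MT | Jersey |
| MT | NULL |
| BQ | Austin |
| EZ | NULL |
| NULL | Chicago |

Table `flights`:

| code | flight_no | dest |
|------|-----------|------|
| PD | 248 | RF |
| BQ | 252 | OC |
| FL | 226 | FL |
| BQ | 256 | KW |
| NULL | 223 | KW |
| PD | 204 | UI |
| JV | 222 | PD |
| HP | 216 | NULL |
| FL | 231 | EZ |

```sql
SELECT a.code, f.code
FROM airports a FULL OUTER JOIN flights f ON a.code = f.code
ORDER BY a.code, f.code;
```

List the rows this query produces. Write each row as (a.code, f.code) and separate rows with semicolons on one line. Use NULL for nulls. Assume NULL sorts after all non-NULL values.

(BQ, BQ); (BQ, BQ); (BQ, BQ); (BQ, BQ); (BQ, BQ); (BQ, BQ); (EZ, NULL); (MT, NULL); (MT, NULL); (NULL, FL); (NULL, FL); (NULL, HP); (NULL, JV); (NULL, PD); (NULL, PD); (NULL, NULL); (NULL, NULL)

FULL OUTER JOIN keeps every row from both sides; unmatched rows get NULL for the other side's columns.
Matching on a.code = f.code. A NULL in a compared column never satisfies the condition.
- a[0] code=BQ → 2 match(es) in f → 2 row(s).
- a[1] code=BQ → 2 match(es) in f → 2 row(s).
- a[2] code=MT → no match; kept with NULLs on the f side.
- a[3] code=MT → no match; kept with NULLs on the f side.
- a[4] code=BQ → 2 match(es) in f → 2 row(s).
- a[5] code=EZ → no match; kept with NULLs on the f side.
- a[6] code=NULL → no match; kept with NULLs on the f side.
- plus 7 unmatched f row(s), each kept with NULL a columns.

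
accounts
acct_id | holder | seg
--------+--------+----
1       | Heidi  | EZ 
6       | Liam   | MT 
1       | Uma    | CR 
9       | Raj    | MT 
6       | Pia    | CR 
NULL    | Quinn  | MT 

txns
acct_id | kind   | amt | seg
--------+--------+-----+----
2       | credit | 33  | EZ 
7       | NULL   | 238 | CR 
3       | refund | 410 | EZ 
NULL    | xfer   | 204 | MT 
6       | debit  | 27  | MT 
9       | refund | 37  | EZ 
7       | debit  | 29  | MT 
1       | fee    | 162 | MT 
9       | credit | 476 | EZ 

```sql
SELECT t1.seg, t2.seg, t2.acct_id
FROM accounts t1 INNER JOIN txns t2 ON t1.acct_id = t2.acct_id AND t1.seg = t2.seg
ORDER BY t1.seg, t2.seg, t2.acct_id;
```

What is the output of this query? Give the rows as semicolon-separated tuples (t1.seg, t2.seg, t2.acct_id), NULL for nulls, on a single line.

(MT, MT, 6)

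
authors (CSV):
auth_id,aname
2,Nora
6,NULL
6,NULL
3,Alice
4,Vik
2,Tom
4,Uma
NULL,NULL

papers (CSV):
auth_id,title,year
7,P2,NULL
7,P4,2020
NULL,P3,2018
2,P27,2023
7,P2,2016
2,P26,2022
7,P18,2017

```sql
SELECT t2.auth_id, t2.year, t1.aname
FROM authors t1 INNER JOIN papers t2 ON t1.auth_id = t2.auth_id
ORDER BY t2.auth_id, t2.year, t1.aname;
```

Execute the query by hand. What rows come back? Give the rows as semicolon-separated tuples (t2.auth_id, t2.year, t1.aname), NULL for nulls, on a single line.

(2, 2022, Nora); (2, 2022, Tom); (2, 2023, Nora); (2, 2023, Tom)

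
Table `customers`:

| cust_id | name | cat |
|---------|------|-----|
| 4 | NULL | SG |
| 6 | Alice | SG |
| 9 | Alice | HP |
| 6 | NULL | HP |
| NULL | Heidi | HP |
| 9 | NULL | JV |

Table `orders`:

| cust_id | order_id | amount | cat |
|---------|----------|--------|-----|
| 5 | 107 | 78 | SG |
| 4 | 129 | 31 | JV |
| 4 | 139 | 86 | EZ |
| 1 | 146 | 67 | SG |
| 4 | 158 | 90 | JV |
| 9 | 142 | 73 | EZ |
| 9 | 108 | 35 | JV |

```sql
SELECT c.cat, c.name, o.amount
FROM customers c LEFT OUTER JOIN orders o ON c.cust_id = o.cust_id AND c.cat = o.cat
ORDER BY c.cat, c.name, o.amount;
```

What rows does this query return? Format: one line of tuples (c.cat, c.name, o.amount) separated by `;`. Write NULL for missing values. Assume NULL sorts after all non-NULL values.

(HP, Alice, NULL); (HP, Heidi, NULL); (HP, NULL, NULL); (JV, NULL, 35); (SG, Alice, NULL); (SG, NULL, NULL)

LEFT JOIN keeps every row from `customers`; unmatched rows get NULL for `orders`'s columns.
Matching on c.cust_id = o.cust_id AND c.cat = o.cat. A NULL in a compared column never satisfies the condition.
Matched pairs: 1; unmatched c rows kept: 5.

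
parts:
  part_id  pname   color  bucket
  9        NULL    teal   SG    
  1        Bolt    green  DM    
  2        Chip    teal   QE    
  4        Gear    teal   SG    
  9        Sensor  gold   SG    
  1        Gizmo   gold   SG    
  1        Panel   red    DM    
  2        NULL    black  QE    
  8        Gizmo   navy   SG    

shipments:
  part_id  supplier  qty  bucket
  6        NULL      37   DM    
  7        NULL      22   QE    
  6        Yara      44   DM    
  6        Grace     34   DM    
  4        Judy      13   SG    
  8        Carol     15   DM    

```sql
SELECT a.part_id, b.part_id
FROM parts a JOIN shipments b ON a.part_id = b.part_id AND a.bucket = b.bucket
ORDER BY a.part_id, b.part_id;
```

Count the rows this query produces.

INNER JOIN keeps only pairs where the ON condition holds.
Matching on a.part_id = b.part_id AND a.bucket = b.bucket.
- a[0] part_id=9, bucket=SG → no match; dropped.
- a[1] part_id=1, bucket=DM → no match; dropped.
- a[2] part_id=2, bucket=QE → no match; dropped.
- a[3] part_id=4, bucket=SG → 1 match(es) in b → 1 row(s).
- a[4] part_id=9, bucket=SG → no match; dropped.
- a[5] part_id=1, bucket=SG → no match; dropped.
- a[6] part_id=1, bucket=DM → no match; dropped.
- a[7] part_id=2, bucket=QE → no match; dropped.
- a[8] part_id=8, bucket=SG → no match; dropped.
Total: 1 rows.

1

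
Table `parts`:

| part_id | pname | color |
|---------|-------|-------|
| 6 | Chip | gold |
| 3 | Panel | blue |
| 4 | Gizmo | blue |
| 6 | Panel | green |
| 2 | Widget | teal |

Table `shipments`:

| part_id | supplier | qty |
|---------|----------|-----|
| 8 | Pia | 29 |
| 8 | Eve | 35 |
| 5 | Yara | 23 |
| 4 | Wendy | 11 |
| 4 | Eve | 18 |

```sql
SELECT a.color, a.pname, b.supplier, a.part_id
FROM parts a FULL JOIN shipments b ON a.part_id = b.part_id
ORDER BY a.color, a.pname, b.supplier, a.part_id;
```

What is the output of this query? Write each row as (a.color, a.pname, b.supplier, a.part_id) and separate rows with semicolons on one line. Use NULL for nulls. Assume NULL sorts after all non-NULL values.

(blue, Gizmo, Eve, 4); (blue, Gizmo, Wendy, 4); (blue, Panel, NULL, 3); (gold, Chip, NULL, 6); (green, Panel, NULL, 6); (teal, Widget, NULL, 2); (NULL, NULL, Eve, NULL); (NULL, NULL, Pia, NULL); (NULL, NULL, Yara, NULL)

FULL OUTER JOIN keeps every row from both sides; unmatched rows get NULL for the other side's columns.
Matching on a.part_id = b.part_id.
Matched pairs: 2; unmatched a rows kept: 4; unmatched b rows kept: 3.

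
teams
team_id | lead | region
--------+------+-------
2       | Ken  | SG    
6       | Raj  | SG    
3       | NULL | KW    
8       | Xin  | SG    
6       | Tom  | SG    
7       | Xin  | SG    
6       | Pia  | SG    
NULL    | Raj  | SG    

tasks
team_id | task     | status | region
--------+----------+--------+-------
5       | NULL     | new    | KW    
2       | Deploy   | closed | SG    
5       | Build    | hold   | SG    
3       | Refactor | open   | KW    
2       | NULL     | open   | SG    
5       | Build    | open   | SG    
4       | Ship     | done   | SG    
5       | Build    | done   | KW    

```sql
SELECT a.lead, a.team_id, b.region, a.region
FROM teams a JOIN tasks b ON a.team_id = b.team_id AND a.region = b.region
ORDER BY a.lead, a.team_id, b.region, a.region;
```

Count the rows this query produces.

3

INNER JOIN keeps only pairs where the ON condition holds.
Matching on a.team_id = b.team_id AND a.region = b.region. A NULL in a compared column never satisfies the condition.
- a (team_id=2, region=SG) pairs with 2 row(s) of b.
- a (team_id=6, region=SG) has no partner → excluded.
- a (team_id=3, region=KW) pairs with 1 row(s) of b.
- a (team_id=8, region=SG) has no partner → excluded.
- a (team_id=6, region=SG) has no partner → excluded.
- a (team_id=7, region=SG) has no partner → excluded.
- a (team_id=6, region=SG) has no partner → excluded.
- a (team_id=NULL, region=SG) has no partner → excluded.
Total: 3 rows.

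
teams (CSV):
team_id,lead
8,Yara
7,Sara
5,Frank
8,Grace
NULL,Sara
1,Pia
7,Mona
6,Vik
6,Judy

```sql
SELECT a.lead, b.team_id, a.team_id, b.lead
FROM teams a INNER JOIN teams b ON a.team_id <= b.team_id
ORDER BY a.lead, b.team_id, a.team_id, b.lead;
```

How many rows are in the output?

INNER JOIN keeps only pairs where the ON condition holds.
Matching on a.team_id <= b.team_id. A NULL in a compared column never satisfies the condition.
Matched pairs: 39.
Total: 39 rows.

39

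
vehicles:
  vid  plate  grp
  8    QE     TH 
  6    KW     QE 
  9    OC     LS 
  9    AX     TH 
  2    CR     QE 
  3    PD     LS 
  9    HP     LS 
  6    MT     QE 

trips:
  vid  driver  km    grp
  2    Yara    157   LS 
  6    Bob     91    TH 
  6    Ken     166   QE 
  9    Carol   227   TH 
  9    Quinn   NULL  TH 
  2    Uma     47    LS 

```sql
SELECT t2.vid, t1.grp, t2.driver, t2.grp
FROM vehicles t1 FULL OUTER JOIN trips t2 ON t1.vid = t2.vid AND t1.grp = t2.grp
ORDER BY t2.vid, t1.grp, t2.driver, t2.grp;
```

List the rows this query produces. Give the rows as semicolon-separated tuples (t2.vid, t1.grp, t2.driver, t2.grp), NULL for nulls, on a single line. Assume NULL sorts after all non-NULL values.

FULL OUTER JOIN keeps every row from both sides; unmatched rows get NULL for the other side's columns.
Matching on t1.vid = t2.vid AND t1.grp = t2.grp.
- vid=8, grp=TH: no t2 row matches, row kept with t2 columns NULL.
- vid=6, grp=QE: 1 matching t2 row(s), so 1 row(s) emitted.
- vid=9, grp=LS: no t2 row matches, row kept with t2 columns NULL.
- vid=9, grp=TH: 2 matching t2 row(s), so 2 row(s) emitted.
- vid=2, grp=QE: no t2 row matches, row kept with t2 columns NULL.
- vid=3, grp=LS: no t2 row matches, row kept with t2 columns NULL.
- vid=9, grp=LS: no t2 row matches, row kept with t2 columns NULL.
- vid=6, grp=QE: 1 matching t2 row(s), so 1 row(s) emitted.
- 3 row(s) from t2 found no t1 partner → padded with NULL.

(2, NULL, Uma, LS); (2, NULL, Yara, LS); (6, QE, Ken, QE); (6, QE, Ken, QE); (6, NULL, Bob, TH); (9, TH, Carol, TH); (9, TH, Quinn, TH); (NULL, LS, NULL, NULL); (NULL, LS, NULL, NULL); (NULL, LS, NULL, NULL); (NULL, QE, NULL, NULL); (NULL, TH, NULL, NULL)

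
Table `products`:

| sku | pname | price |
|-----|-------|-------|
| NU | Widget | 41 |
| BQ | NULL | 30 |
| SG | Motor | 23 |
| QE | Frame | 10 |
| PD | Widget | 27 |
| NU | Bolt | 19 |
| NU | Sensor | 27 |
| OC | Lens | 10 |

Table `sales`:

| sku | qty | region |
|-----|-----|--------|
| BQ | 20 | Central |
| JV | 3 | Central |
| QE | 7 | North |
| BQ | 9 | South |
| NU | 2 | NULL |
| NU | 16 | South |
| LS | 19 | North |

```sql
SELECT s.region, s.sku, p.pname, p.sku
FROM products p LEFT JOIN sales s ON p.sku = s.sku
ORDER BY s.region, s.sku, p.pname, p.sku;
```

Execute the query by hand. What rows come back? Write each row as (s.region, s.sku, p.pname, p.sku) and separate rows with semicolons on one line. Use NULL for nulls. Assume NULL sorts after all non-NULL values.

LEFT JOIN keeps every row from `products`; unmatched rows get NULL for `sales`'s columns.
Matching on p.sku = s.sku.
- p (sku=NU) pairs with 2 row(s) of s.
- p (sku=BQ) pairs with 2 row(s) of s.
- p (sku=SG) has no partner → padded with NULL.
- p (sku=QE) pairs with 1 row(s) of s.
- p (sku=PD) has no partner → padded with NULL.
- p (sku=NU) pairs with 2 row(s) of s.
- p (sku=NU) pairs with 2 row(s) of s.
- p (sku=OC) has no partner → padded with NULL.

(Central, BQ, NULL, BQ); (North, QE, Frame, QE); (South, BQ, NULL, BQ); (South, NU, Bolt, NU); (South, NU, Sensor, NU); (South, NU, Widget, NU); (NULL, NU, Bolt, NU); (NULL, NU, Sensor, NU); (NULL, NU, Widget, NU); (NULL, NULL, Lens, OC); (NULL, NULL, Motor, SG); (NULL, NULL, Widget, PD)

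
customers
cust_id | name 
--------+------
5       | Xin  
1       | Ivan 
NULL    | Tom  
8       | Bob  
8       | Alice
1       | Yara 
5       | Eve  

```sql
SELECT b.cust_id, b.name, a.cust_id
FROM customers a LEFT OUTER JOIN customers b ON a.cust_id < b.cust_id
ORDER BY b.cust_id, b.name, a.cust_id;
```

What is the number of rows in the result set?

15

LEFT JOIN keeps every row from `customers a`; unmatched rows get NULL for `customers b`'s columns.
Matching on a.cust_id < b.cust_id. A NULL in a compared column never satisfies the condition.
Matched pairs: 12; unmatched a rows kept: 3.
Total: 12 matched + 3 padded = 15 rows.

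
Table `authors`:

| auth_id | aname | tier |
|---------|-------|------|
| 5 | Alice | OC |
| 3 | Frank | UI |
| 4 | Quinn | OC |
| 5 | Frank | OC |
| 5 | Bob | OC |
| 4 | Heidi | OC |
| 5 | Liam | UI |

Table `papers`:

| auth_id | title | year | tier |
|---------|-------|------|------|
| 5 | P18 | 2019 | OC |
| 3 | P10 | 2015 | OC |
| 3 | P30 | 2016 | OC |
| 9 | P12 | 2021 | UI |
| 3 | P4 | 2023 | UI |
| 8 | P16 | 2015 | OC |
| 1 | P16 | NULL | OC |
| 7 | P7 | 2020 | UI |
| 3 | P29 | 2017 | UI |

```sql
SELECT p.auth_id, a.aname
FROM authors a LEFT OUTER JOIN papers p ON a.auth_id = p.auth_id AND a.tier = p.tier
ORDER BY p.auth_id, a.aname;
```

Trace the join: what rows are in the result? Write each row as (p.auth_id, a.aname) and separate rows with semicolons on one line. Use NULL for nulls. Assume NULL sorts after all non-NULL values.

(3, Frank); (3, Frank); (5, Alice); (5, Bob); (5, Frank); (NULL, Heidi); (NULL, Liam); (NULL, Quinn)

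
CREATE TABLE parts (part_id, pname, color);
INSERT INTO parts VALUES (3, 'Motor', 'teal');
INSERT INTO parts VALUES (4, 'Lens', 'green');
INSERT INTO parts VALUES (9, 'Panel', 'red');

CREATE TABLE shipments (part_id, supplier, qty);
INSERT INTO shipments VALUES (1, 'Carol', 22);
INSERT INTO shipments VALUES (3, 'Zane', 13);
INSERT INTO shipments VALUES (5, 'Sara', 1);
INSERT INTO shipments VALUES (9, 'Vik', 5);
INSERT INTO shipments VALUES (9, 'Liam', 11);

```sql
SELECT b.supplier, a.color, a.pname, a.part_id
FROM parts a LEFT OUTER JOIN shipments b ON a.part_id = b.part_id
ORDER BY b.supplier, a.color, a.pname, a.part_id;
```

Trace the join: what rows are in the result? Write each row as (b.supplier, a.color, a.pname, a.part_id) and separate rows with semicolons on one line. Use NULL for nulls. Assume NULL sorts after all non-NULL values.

(Liam, red, Panel, 9); (Vik, red, Panel, 9); (Zane, teal, Motor, 3); (NULL, green, Lens, 4)

LEFT JOIN keeps every row from `parts`; unmatched rows get NULL for `shipments`'s columns.
Matching on a.part_id = b.part_id.
Matched pairs: 3; unmatched a rows kept: 1.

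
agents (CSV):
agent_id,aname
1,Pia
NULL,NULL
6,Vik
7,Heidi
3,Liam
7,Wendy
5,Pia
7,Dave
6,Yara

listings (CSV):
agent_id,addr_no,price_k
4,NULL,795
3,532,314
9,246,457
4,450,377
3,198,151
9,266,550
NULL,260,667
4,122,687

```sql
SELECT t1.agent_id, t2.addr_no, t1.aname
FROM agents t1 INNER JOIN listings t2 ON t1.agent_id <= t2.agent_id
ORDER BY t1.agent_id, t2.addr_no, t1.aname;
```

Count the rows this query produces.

26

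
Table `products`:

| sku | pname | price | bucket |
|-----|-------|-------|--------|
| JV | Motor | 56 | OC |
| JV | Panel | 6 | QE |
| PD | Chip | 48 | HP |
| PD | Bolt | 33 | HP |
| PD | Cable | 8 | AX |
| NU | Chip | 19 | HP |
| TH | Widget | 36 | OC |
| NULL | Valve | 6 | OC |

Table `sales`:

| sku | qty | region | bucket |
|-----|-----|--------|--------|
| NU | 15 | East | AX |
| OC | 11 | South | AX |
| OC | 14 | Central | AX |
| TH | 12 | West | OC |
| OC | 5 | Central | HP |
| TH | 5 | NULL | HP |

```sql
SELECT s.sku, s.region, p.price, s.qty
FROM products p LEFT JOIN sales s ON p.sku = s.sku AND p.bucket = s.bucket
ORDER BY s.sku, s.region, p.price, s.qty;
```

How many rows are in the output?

8

LEFT JOIN keeps every row from `products`; unmatched rows get NULL for `sales`'s columns.
Matching on p.sku = s.sku AND p.bucket = s.bucket. A NULL in a compared column never satisfies the condition.
Matched pairs: 1; unmatched p rows kept: 7.
Total: 1 matched + 7 padded = 8 rows.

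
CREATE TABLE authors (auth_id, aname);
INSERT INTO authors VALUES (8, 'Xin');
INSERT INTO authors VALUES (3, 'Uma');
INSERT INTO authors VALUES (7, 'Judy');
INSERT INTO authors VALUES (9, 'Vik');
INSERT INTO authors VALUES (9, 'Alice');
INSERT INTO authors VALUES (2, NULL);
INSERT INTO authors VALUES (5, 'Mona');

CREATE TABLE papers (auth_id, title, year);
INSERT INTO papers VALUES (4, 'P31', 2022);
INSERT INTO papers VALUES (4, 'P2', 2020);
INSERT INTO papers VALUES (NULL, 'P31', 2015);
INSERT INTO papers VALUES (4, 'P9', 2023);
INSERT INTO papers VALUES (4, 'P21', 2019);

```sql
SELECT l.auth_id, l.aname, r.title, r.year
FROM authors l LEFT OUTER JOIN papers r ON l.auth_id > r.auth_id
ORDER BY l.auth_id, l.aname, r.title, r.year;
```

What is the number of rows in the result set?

22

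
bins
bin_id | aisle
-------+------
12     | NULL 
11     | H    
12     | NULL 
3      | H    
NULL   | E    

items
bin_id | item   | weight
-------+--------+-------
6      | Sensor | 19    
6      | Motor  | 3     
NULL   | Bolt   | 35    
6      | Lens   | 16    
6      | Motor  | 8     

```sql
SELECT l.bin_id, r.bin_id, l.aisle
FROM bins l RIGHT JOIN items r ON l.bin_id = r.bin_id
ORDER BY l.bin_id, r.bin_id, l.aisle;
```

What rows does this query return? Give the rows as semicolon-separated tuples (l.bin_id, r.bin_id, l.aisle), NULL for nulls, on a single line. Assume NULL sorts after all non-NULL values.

RIGHT JOIN keeps every row from `items`; unmatched rows get NULL for `bins`'s columns.
Matching on l.bin_id = r.bin_id. A NULL in a compared column never satisfies the condition.
Matched pairs: 0; unmatched r rows kept: 5.

(NULL, 6, NULL); (NULL, 6, NULL); (NULL, 6, NULL); (NULL, 6, NULL); (NULL, NULL, NULL)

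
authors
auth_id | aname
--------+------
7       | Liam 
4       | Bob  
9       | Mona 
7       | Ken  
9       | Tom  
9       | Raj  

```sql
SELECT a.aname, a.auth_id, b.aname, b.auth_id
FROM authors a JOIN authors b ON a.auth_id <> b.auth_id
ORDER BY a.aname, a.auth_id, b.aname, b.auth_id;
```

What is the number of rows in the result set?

INNER JOIN keeps only pairs where the ON condition holds.
Matching on a.auth_id <> b.auth_id.
Matched pairs: 22.
Total: 22 rows.

22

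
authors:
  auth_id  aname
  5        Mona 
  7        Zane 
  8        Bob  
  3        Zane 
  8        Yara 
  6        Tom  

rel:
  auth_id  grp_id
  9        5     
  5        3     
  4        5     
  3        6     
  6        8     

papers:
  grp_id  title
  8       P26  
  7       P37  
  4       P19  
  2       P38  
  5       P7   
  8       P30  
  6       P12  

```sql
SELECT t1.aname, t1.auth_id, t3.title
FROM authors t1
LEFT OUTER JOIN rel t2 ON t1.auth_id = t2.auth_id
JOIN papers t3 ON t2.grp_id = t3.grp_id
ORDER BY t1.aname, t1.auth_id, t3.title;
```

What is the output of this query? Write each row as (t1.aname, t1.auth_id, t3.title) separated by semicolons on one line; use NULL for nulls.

(Tom, 6, P26); (Tom, 6, P30); (Zane, 3, P12)

Step 1 — t1 LEFT JOIN t2 on auth_id → 6 row(s).
Then INNER JOIN `papers t3` on grp_id: keep only rows whose t2.grp_id appears in t3.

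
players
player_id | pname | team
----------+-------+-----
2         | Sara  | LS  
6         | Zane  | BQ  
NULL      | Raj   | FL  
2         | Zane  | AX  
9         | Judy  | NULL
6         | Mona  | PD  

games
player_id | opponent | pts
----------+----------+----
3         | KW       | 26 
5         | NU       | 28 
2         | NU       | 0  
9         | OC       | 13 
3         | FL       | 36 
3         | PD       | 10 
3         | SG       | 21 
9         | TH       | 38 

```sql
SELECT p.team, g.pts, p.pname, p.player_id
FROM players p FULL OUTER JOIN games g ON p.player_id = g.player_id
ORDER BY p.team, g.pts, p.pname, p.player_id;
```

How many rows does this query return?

12

FULL OUTER JOIN keeps every row from both sides; unmatched rows get NULL for the other side's columns.
Matching on p.player_id = g.player_id. A NULL in a compared column never satisfies the condition.
- p (player_id=2) pairs with 1 row(s) of g.
- p (player_id=6) has no partner → padded with NULL.
- p (player_id=NULL) has no partner → padded with NULL.
- p (player_id=2) pairs with 1 row(s) of g.
- p (player_id=9) pairs with 2 row(s) of g.
- p (player_id=6) has no partner → padded with NULL.
- plus 5 unmatched g row(s), each kept with NULL p columns.
Total: 4 matched + 8 padded = 12 rows.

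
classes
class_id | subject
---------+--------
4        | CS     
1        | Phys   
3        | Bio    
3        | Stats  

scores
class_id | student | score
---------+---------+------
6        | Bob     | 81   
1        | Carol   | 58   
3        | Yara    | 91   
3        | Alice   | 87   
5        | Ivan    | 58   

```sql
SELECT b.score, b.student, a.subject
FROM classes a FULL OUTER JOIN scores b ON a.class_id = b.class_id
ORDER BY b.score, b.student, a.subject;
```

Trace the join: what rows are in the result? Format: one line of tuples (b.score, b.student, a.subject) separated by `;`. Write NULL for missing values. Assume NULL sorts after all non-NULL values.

(58, Carol, Phys); (58, Ivan, NULL); (81, Bob, NULL); (87, Alice, Bio); (87, Alice, Stats); (91, Yara, Bio); (91, Yara, Stats); (NULL, NULL, CS)

FULL OUTER JOIN keeps every row from both sides; unmatched rows get NULL for the other side's columns.
Matching on a.class_id = b.class_id.
- a[0] class_id=4 → no match; kept with NULLs on the b side.
- a[1] class_id=1 → 1 match(es) in b → 1 row(s).
- a[2] class_id=3 → 2 match(es) in b → 2 row(s).
- a[3] class_id=3 → 2 match(es) in b → 2 row(s).
- 2 row(s) from b found no a partner → padded with NULL.
After projecting and ordering:
b.score | b.student | a.subject
58 | Carol | Phys
58 | Ivan | NULL
81 | Bob | NULL
87 | Alice | Bio
87 | Alice | Stats
91 | Yara | Bio
91 | Yara | Stats
NULL | NULL | CS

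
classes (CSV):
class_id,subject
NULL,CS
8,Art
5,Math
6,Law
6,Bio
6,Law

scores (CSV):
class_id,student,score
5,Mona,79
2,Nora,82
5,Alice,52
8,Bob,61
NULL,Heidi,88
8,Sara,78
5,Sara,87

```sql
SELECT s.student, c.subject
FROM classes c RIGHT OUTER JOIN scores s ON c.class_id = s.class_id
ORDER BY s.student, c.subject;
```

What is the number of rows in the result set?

7

RIGHT JOIN keeps every row from `scores`; unmatched rows get NULL for `classes`'s columns.
Matching on c.class_id = s.class_id. A NULL in a compared column never satisfies the condition.
- class_id=NULL: no matching s row.
- class_id=8: 2 matching s row(s), so 2 row(s) emitted.
- class_id=5: 3 matching s row(s), so 3 row(s) emitted.
- class_id=6: no matching s row.
- class_id=6: no matching s row.
- class_id=6: no matching s row.
- plus 2 unmatched s row(s), each kept with NULL c columns.
Total: 5 matched + 2 padded = 7 rows.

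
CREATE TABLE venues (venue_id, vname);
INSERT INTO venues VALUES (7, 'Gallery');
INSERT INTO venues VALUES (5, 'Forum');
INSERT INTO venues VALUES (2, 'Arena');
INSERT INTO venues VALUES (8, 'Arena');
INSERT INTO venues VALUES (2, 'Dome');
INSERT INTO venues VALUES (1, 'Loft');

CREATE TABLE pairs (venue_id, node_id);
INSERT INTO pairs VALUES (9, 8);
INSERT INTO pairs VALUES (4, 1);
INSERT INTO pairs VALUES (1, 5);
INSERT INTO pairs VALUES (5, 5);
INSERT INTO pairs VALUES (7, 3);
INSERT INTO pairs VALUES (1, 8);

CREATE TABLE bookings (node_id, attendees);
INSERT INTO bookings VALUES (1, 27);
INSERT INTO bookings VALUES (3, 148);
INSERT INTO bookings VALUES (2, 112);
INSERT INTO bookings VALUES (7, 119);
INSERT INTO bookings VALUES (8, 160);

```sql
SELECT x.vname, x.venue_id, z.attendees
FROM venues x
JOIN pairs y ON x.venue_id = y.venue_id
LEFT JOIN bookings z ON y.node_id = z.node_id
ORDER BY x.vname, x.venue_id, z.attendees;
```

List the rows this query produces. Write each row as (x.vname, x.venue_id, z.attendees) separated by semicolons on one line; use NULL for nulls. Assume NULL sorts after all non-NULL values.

Joins associate left-to-right: venues INNER JOIN pairs on venue_id gives 4 intermediate row(s).
Then LEFT JOIN `bookings z` on node_id: each of those 4 rows is kept; rows whose y.node_id has no match in z get NULL for z's columns.

(Forum, 5, NULL); (Gallery, 7, 148); (Loft, 1, 160); (Loft, 1, NULL)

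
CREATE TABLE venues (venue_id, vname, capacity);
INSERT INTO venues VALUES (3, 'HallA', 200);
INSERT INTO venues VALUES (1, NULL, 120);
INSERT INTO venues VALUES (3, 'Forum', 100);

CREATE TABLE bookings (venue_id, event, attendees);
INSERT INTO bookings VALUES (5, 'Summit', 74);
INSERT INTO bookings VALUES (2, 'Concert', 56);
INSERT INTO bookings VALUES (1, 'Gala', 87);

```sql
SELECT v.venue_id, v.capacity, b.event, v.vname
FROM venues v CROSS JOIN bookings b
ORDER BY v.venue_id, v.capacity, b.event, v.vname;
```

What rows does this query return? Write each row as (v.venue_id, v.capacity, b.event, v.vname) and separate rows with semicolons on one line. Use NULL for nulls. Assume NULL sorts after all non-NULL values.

(1, 120, Concert, NULL); (1, 120, Gala, NULL); (1, 120, Summit, NULL); (3, 100, Concert, Forum); (3, 100, Gala, Forum); (3, 100, Summit, Forum); (3, 200, Concert, HallA); (3, 200, Gala, HallA); (3, 200, Summit, HallA)

CROSS JOIN pairs every row of `venues` with every row of `bookings`: 3 × 3 = 9 rows.
After projecting and ordering:
v.venue_id | v.capacity | b.event | v.vname
1 | 120 | Concert | NULL
1 | 120 | Gala | NULL
1 | 120 | Summit | NULL
3 | 100 | Concert | Forum
3 | 100 | Gala | Forum
3 | 100 | Summit | Forum
3 | 200 | Concert | HallA
3 | 200 | Gala | HallA
3 | 200 | Summit | HallA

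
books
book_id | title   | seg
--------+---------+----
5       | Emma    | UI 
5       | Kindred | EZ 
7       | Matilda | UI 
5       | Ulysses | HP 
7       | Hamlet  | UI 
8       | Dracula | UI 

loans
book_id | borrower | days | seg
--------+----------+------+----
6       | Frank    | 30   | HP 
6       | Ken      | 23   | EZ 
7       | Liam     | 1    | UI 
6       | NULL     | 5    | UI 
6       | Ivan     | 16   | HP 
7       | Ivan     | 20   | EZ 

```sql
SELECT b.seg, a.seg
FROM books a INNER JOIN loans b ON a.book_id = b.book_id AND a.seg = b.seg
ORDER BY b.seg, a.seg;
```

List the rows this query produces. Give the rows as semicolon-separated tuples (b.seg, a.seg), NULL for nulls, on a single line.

(UI, UI); (UI, UI)

INNER JOIN keeps only pairs where the ON condition holds.
Matching on a.book_id = b.book_id AND a.seg = b.seg.
Matched pairs: 2.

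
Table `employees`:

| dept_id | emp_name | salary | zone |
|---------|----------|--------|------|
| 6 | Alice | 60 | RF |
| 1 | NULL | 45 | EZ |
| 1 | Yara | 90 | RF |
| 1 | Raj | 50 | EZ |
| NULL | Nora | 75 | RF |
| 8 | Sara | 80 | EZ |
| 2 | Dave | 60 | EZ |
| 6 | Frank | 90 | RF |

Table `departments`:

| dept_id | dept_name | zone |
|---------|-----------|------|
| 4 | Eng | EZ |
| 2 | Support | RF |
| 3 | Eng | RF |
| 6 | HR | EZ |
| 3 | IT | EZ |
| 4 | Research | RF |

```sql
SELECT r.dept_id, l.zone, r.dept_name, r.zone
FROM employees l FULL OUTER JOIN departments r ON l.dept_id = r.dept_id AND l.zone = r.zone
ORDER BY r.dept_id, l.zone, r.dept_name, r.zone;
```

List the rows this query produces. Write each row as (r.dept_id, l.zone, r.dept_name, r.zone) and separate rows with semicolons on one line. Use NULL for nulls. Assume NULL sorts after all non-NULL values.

FULL OUTER JOIN keeps every row from both sides; unmatched rows get NULL for the other side's columns.
Matching on l.dept_id = r.dept_id AND l.zone = r.zone. A NULL in a compared column never satisfies the condition.
- l (dept_id=6, zone=RF) has no partner → padded with NULL.
- l (dept_id=1, zone=EZ) has no partner → padded with NULL.
- l (dept_id=1, zone=RF) has no partner → padded with NULL.
- l (dept_id=1, zone=EZ) has no partner → padded with NULL.
- l (dept_id=NULL, zone=RF) has no partner → padded with NULL.
- l (dept_id=8, zone=EZ) has no partner → padded with NULL.
- l (dept_id=2, zone=EZ) has no partner → padded with NULL.
- l (dept_id=6, zone=RF) has no partner → padded with NULL.
- 6 r row(s) had no l match → kept, l columns NULL.

(2, NULL, Support, RF); (3, NULL, Eng, RF); (3, NULL, IT, EZ); (4, NULL, Eng, EZ); (4, NULL, Research, RF); (6, NULL, HR, EZ); (NULL, EZ, NULL, NULL); (NULL, EZ, NULL, NULL); (NULL, EZ, NULL, NULL); (NULL, EZ, NULL, NULL); (NULL, RF, NULL, NULL); (NULL, RF, NULL, NULL); (NULL, RF, NULL, NULL); (NULL, RF, NULL, NULL)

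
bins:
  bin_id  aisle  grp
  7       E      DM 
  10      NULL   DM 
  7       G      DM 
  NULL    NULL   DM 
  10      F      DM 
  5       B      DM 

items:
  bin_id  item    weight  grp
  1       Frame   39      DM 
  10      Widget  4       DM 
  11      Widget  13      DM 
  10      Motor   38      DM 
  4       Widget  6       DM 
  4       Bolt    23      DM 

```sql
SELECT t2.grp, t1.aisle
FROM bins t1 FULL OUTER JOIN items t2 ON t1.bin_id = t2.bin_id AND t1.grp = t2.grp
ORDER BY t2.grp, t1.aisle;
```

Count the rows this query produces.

12

FULL OUTER JOIN keeps every row from both sides; unmatched rows get NULL for the other side's columns.
Matching on t1.bin_id = t2.bin_id AND t1.grp = t2.grp. A NULL in a compared column never satisfies the condition.
Matched pairs: 4; unmatched t1 rows kept: 4; unmatched t2 rows kept: 4.
Total: 4 matched + 8 padded = 12 rows.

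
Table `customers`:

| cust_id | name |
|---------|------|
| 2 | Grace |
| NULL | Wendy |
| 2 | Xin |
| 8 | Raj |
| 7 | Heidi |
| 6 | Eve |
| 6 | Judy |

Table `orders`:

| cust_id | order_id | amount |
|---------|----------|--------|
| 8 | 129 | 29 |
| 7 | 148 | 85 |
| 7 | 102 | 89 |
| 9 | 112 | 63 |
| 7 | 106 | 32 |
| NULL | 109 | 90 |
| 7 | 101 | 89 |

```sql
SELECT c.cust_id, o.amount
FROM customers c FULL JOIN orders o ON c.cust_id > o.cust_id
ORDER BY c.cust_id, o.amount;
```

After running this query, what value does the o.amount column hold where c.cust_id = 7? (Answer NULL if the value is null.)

FULL OUTER JOIN keeps every row from both sides; unmatched rows get NULL for the other side's columns.
Matching on c.cust_id > o.cust_id. A NULL in a compared column never satisfies the condition.
- c row (cust_id=2): no match → kept, o columns NULL.
- c row (cust_id=NULL): no match → kept, o columns NULL.
- c row (cust_id=2): no match → kept, o columns NULL.
- c row (cust_id=8): matches 4 o row(s) → 4 output row(s).
- c row (cust_id=7): no match → kept, o columns NULL.
- c row (cust_id=6): no match → kept, o columns NULL.
- c row (cust_id=6): no match → kept, o columns NULL.
- 3 o row(s) had no c match → kept, c columns NULL.

NULL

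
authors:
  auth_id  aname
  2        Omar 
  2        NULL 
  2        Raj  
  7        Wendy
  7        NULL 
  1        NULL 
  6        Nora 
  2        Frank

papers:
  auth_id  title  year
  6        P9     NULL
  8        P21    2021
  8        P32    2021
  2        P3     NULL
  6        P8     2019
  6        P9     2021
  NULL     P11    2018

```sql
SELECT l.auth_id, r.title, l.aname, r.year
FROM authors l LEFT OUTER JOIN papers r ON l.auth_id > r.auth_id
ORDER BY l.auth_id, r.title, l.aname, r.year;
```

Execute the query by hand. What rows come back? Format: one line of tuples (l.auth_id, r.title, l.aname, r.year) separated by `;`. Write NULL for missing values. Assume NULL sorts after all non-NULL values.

(1, NULL, NULL, NULL); (2, NULL, Frank, NULL); (2, NULL, Omar, NULL); (2, NULL, Raj, NULL); (2, NULL, NULL, NULL); (6, P3, Nora, NULL); (7, P3, Wendy, NULL); (7, P3, NULL, NULL); (7, P8, Wendy, 2019); (7, P8, NULL, 2019); (7, P9, Wendy, 2021); (7, P9, Wendy, NULL); (7, P9, NULL, 2021); (7, P9, NULL, NULL)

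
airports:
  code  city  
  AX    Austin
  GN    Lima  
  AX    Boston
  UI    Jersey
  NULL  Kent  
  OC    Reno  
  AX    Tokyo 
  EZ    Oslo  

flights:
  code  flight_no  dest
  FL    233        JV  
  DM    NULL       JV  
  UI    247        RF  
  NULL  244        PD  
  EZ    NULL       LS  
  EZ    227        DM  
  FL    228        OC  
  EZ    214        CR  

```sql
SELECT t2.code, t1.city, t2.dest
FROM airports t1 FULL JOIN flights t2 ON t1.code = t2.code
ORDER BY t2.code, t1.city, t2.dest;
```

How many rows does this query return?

FULL OUTER JOIN keeps every row from both sides; unmatched rows get NULL for the other side's columns.
Matching on t1.code = t2.code. A NULL in a compared column never satisfies the condition.
Matched pairs: 4; unmatched t1 rows kept: 6; unmatched t2 rows kept: 4.
Total: 4 matched + 10 padded = 14 rows.

14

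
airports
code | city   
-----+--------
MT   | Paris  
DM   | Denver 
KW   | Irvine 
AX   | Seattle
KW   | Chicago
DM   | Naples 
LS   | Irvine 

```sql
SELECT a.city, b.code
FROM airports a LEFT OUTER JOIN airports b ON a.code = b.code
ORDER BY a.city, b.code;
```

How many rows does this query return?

11

LEFT JOIN keeps every row from `airports a`; unmatched rows get NULL for `airports b`'s columns.
Matching on a.code = b.code.
- a[0] code=MT → 1 match(es) in b → 1 row(s).
- a[1] code=DM → 2 match(es) in b → 2 row(s).
- a[2] code=KW → 2 match(es) in b → 2 row(s).
- a[3] code=AX → 1 match(es) in b → 1 row(s).
- a[4] code=KW → 2 match(es) in b → 2 row(s).
- a[5] code=DM → 2 match(es) in b → 2 row(s).
- a[6] code=LS → 1 match(es) in b → 1 row(s).
Total: 11 rows.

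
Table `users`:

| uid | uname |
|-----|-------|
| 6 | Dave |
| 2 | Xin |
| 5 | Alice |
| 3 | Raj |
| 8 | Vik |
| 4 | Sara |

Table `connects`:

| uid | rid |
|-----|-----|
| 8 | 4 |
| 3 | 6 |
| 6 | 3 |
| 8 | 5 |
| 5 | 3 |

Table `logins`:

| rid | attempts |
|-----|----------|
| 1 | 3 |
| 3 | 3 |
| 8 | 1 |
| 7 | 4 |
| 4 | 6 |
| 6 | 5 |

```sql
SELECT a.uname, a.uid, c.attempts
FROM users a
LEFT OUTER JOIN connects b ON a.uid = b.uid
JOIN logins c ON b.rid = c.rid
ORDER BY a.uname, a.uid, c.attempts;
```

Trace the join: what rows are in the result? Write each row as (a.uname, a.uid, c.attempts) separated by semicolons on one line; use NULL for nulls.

(Alice, 5, 3); (Dave, 6, 3); (Raj, 3, 5); (Vik, 8, 6)

Step 1 — a LEFT JOIN b on uid → 7 row(s).
Then INNER JOIN `logins c` on rid: keep only rows whose b.rid appears in c.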